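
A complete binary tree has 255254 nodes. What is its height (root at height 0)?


In a complete binary tree, level k holds nodes 2^k .. 2^(k+1)-1 (1-indexed).
Height = floor(log2(n)) = floor(log2(255254)) = 17
Check: 2^17 = 131072 <= 255254 < 262144 = 2^18


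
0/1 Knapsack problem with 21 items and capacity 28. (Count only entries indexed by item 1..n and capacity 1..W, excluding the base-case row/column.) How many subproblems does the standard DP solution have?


The DP table is indexed by (item, capacity).
Rows: 21 items
Columns: 28 capacity values (1 to W)
Total subproblems = 21 * 28 = 588


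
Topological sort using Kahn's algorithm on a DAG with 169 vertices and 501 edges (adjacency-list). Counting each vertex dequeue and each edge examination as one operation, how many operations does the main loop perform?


Kahn's algorithm:
  1. Compute in-degrees: O(V + E)
  2. Process queue: each vertex dequeued once (O(V))
     each edge examined once (O(E))
Total = V + E = 169 + 501 = 670


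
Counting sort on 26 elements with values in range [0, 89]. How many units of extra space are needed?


Output array size: 26 (to store sorted result)
Count array size: 90 (one slot per possible value, range 0 to 89)
Total extra space = 26 + 90 = 116


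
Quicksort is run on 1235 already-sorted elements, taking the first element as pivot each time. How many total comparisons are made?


Sum of comparisons per partition:
1234 + 1233 + ... + 1 + 0
= 1235 * (1235 - 1) / 2
= 1235 * 1234 / 2
= 761995


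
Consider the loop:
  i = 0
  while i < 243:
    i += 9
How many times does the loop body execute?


Starting at i = 0, each iteration adds 9.
Iterations until i >= 243:
  Iteration 1: i = 0 -> i = 9
  Iteration 2: i = 9 -> i = 18
  Iteration 3: i = 18 -> i = 27
  Iteration 4: i = 27 -> i = 36
  Iteration 5: i = 36 -> i = 45
  Iteration 6: i = 45 -> i = 54
  Iteration 7: i = 54 -> i = 63
  Iteration 8: i = 63 -> i = 72
  ... continuing ...
Total iterations = ceil(243/9) = 27


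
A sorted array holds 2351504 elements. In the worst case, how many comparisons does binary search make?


Halving sequence: 2351504 -> 1175752 -> 587876 -> 293938 -> 146969 -> 73484 -> 36742 -> 18371 -> 9185 -> 4592 -> 2296 -> 1148 -> 574 -> 287 -> 143 -> 71 -> 35 -> 17 -> 8 -> 4 -> 2 -> 1
Number of halvings = 21
Max comparisons = 21 + 1 = 22


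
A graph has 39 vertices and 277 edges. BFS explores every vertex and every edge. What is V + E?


A full BFS traversal dequeues each vertex once and examines each edge once.
Vertex visits: 39
Edge visits: 277
V + E = 39 + 277 = 316


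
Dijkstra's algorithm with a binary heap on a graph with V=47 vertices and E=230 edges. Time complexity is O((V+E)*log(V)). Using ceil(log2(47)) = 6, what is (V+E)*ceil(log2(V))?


Dijkstra with a binary heap: each vertex is extracted once, each edge may relax once.
Each heap operation costs O(log V).
V + E = 47 + 230 = 277
ceil(log2(47)) = 6 (since 2^5 = 32 < 47 <= 64 = 2^6)
Total heap work = (V+E) * ceil(log2(V)) = 277 * 6 = 1662


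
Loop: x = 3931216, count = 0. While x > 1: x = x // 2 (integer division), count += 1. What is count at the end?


The variable x halves each step:
x = 3931216 -> 1965608 -> 982804 -> 491402 -> 245701 -> 122850 -> 61425 -> 30712 -> 15356 -> 7678 -> 3839 -> 1919 -> 959 -> 479 -> 239 -> 119 -> 59 -> 29 -> 14 -> 7 -> 3 -> 1
Number of halvings = floor(log2(3931216)) = 21


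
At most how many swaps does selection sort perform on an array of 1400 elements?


Each of the 1399 passes places one element in its final position.
Pass 1: swap minimum into position 0
Pass 2: swap minimum of remaining into position 1
...
Pass 1399: last two elements, one swap
Maximum swaps = 1400 - 1 = 1399


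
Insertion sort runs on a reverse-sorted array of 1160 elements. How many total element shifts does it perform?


Sum of shifts = 1 + 2 + 3 + ... + 1159
= 1160 * 1159 / 2
= 1344440 / 2
= 672220


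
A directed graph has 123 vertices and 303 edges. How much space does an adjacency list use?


Adjacency list: one list head per vertex + one entry per edge
Vertex heads: 123
Edge entries: 303
Total = 123 + 303 = 426


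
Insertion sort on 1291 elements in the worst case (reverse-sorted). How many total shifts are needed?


In the worst case (reverse-sorted), each element shifts past all previous:
  Element 1: 1 shifts
  Element 2: 2 shifts
  Element 3: 3 shifts
  Element 4: 4 shifts
  Element 5: 5 shifts
  ...
  Element 1290: 1290 shifts
Total = 1 + 2 + ... + 1290
= 1291*(1291-1)/2 = 832695


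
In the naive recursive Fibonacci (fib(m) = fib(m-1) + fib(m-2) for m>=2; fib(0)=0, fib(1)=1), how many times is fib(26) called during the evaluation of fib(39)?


Let N(m) = number of times fib(m) is called while evaluating fib(39).
N(39) = 1 (the initial call).
N(38) = 1 (only fib(39) calls it).
For 1 <= m <= 37: fib(m) is called by fib(m+1) and fib(m+2), so
  N(m) = N(m+1) + N(m+2).
fib(0) is called only by fib(2), so N(0) = N(2).
Walk down from m=39:
  N(39)=1, N(38)=1, N(37)=2, N(36)=3, N(35)=5, N(34)=8, N(33)=13, N(32)=21, N(31)=34, N(30)=55, N(29)=89, N(28)=144, N(27)=233, N(26)=377
N(26) = 377


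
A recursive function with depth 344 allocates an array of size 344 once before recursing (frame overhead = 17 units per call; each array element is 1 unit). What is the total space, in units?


Array allocation: 344 units (allocated once)
Stack frames: 344 deep * 17 per frame = 5848 units
Total = 344 + 5848 = 6192


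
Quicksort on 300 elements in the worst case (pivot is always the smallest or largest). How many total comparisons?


In the worst case, each partition step picks the worst pivot:
  Partition 1: 299 comparisons (n-1 elements to compare)
  Partition 2: 298 comparisons
  Partition 3: 297 comparisons
  Partition 4: 296 comparisons
  Partition 5: 295 comparisons
  ...
  Last partition: 0 comparisons
Total = (n-1) + (n-2) + ... + 1 + 0 = n*(n-1)/2
= 300*299/2 = 44850


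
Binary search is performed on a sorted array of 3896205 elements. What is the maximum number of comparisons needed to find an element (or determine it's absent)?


Binary search halves the search space each comparison:
  Step 1: search space = 3896205 -> 1948102
  Step 2: search space = 1948102 -> 974051
  Step 3: search space = 974051 -> 487025
  Step 4: search space = 487025 -> 243512
  Step 5: search space = 243512 -> 121756
  Step 6: search space = 121756 -> 60878
  Step 7: search space = 60878 -> 30439
  Step 8: search space = 30439 -> 15219
  Step 9: search space = 15219 -> 7609
  Step 10: search space = 7609 -> 3804
  Step 11: search space = 3804 -> 1902
  Step 12: search space = 1902 -> 951
  Step 13: search space = 951 -> 475
  Step 14: search space = 475 -> 237
  Step 15: search space = 237 -> 118
  Step 16: search space = 118 -> 59
  Step 17: search space = 59 -> 29
  Step 18: search space = 29 -> 14
  Step 19: search space = 14 -> 7
  Step 20: search space = 7 -> 3
  Step 21: search space = 3 -> 1
  Step 22: search space = 1 (final check)
Maximum comparisons = floor(log2(3896205)) + 1 = 21 + 1 = 22


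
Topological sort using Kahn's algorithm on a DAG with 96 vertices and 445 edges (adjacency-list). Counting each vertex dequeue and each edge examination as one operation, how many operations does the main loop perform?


Kahn's algorithm:
  1. Compute in-degrees: O(V + E)
  2. Process queue: each vertex dequeued once (O(V))
     each edge examined once (O(E))
Total = V + E = 96 + 445 = 541


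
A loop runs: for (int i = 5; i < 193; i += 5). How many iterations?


Loop starts at i = 5, increments by 5, stops when i >= 193.
Number of iterations = ceil((193 - 5) / 5)
= ceil(188 / 5)
= 38


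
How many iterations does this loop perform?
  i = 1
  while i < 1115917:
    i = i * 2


The loop variable doubles each iteration:
i = 1 -> 2 -> 4 -> 8 -> 16 -> 32 -> 64 -> 128 -> 256 -> 512 -> 1024 -> 2048 -> 4096 -> 8192 -> 16384 -> 32768 -> 65536 -> 131072 -> 262144 -> 524288 -> 1048576 -> 2097152 (stop, 2097152 >= 1115917)
Number of doublings = ceil(log2(1115917)) = 21


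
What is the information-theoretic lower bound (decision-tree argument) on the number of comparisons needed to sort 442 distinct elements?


A binary decision tree of height h has at most 2^h leaves and needs at least n! of them, so h >= ceil(log2(n!)).
442! is far too large to multiply out, so use Stirling's series:
  ln(n!) ~ n ln n - n + (1/2) ln(2 pi n) + 1/(12n)  (error below 1/(360 n^3), negligible here)
  ln(442) = 6.0913099
  n ln n = 442 * 6.0913099 = 2692.3590
  (1/2) ln(2 pi * 442) = (1/2) ln(2777.1679) = 3.9646
  1/(12*442) = 0.0002
  ln(442!) ~ 2692.3590 - 442 + 3.9646 + 0.0002 = 2254.3238
Convert to base 2: log2(442!) = 2254.3238 / ln 2 = 2254.3238 / 0.69314718 = 3252.3018
ceil(3252.3018) = 3253


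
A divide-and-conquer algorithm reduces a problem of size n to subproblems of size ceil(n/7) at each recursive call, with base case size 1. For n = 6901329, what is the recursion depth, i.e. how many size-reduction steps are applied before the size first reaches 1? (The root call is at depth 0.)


Each step divides the size by 7 (rounding up); after k steps the size is ceil(n/7^k), which equals 1 exactly when 7^k >= n.
So the depth is the smallest k with 7^k >= 6901329, i.e. ceil(log_7(6901329)).
7^8 = 5764801 < 6901329 <= 40353607 = 7^9
Recursion depth = 9


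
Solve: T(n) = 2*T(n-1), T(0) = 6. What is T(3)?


Unrolling:
T(3) = 2*T(2) = 2^2*T(1) = ... = 2^3*T(0)
= 2^3 * 6
= 8 * 6 = 48


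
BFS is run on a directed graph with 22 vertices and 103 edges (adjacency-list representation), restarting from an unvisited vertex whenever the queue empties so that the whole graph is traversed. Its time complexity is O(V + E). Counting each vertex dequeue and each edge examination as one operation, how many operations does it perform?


A full BFS traversal dequeues each vertex exactly once and examines each directed edge exactly once.
V = 22 (vertex processing cost)
E = 103 (edge examination cost)
Total operations proportional to V + E = 22 + 103 = 125


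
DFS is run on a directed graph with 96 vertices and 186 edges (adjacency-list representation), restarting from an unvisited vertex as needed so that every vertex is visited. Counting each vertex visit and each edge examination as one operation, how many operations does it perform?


A full DFS traversal processes each vertex exactly once (push/pop on stack).
Each directed edge is examined once.
V = 96, E = 186
V + E = 282


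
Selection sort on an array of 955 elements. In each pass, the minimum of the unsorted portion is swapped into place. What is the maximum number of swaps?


Selection sort performs one swap per pass:
  Pass 1: find min in positions 0 to 954, swap with position 0
  Pass 2: find min in positions 1 to 954, swap with position 1
  Pass 3: find min in positions 2 to 954, swap with position 2
  Pass 4: find min in positions 3 to 954, swap with position 3
  Pass 5: find min in positions 4 to 954, swap with position 4
  ... (949 more passes)
Total passes (and swaps) = n - 1 = 955 - 1 = 954


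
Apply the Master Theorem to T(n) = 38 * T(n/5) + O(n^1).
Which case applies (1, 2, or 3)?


The Master Theorem: T(n) = a*T(n/b) + O(n^c)
  a = 38, b = 5, c = 1
log_b(a) = log_5(38) ~ 2.26
Compare b^c with a: 5^1 = 5 < 38, so c < log_b(a).
Since c < log_b(a), Case 1 applies.
T(n) = O(n^(log_5 38)) ~ O(n^2.26)
Master Theorem case = 1


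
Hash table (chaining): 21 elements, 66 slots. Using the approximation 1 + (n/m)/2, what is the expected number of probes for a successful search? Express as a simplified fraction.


Computing expected probes:
alpha = 21/66
= 1 + alpha/2
= 1 + 21/(2*66)
= (2*66 + 21) / (2*66)
= 153/132 = 51/44


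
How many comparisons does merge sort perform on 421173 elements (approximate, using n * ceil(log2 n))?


Recursion depth: ceil(log2(421173)) = 19
Each recursion level merges n = 421173 elements
Total = 421173 * 19 = 8002287


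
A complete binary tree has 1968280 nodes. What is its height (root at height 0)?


In a complete binary tree, level k holds nodes 2^k .. 2^(k+1)-1 (1-indexed).
Height = floor(log2(n)) = floor(log2(1968280)) = 20
Check: 2^20 = 1048576 <= 1968280 < 2097152 = 2^21


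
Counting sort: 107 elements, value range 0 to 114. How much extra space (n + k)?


n = 107 (output array)
k = 115 (count array for 115 distinct values)
Extra space = 107 + 115 = 222


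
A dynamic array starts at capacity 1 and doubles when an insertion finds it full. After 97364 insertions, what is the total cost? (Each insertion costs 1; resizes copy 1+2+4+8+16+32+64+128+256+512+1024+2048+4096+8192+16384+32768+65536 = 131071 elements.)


Insertion cost: 97364 (one per element)
Resizes occur just before inserting elements 2, 3, 5, 9, ...
Elements copied at each resize: 1 + 2 + 4 + 8 + 16 + 32 + 64 + 128 + 256 + 512 + 1024 + 2048 + 4096 + 8192 + 16384 + 32768 + 65536
Sum of copies = 131071 (geometric series: 2^k - 1)
Total = 97364 + 131071 = 228435


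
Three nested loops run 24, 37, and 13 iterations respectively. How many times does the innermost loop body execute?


Loop 1 (outermost): 24 iterations
Loop 2 (middle): 37 iterations per outer
Loop 3 (innermost): 13 iterations per middle
Total = 24 * 37 * 13 = 11544


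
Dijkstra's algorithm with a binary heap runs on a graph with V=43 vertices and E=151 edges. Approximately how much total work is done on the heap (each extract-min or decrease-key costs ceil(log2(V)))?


Dijkstra with a binary heap: each vertex is extracted once, each edge may relax once.
Each heap operation costs O(log V).
V + E = 43 + 151 = 194
ceil(log2(43)) = 6 (since 2^5 = 32 < 43 <= 64 = 2^6)
Total heap work = (V+E) * ceil(log2(V)) = 194 * 6 = 1164


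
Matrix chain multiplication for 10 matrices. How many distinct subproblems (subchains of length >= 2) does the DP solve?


Subproblems are indexed by (i, j) where i < j.
Number of such pairs = n*(n-1)/2
= 10 * 9 / 2
= 45


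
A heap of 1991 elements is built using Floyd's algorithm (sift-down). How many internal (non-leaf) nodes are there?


Leaf nodes occupy roughly half the array.
Sift-down is called for each internal node, starting from the last one.
Internal nodes = floor(n/2) = floor(1991/2) = 995


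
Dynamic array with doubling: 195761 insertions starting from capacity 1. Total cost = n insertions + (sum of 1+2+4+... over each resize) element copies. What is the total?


n = 195761
Insertion costs: 195761
Resizes copy 1, 2, 4, ... up to the largest power of 2 that is <= n-1 = 195760, i.e. 131072.
Copy costs = 1 + 2 + 4 + 8 + 16 + 32 + 64 + 128 + 256 + 512 + 1024 + 2048 + 4096 + 8192 + 16384 + 32768 + 65536 + 131072 = 262143
Total = 195761 + 262143 = 457904


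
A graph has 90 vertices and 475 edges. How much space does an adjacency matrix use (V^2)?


Adjacency matrix: V x V grid of entries
Space = V^2 = 90^2 = 90 * 90 = 8100


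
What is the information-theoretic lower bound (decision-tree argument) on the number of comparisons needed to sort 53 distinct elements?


A binary decision tree of height h has at most 2^h leaves and needs at least n! of them, so h >= ceil(log2(n!)).
53! is far too large to multiply out, so use Stirling's series:
  ln(n!) ~ n ln n - n + (1/2) ln(2 pi n) + 1/(12n)  (error below 1/(360 n^3), negligible here)
  ln(53) = 3.9702919
  n ln n = 53 * 3.9702919 = 210.4255
  (1/2) ln(2 pi * 53) = (1/2) ln(333.0088) = 2.9041
  1/(12*53) = 0.0016
  ln(53!) ~ 210.4255 - 53 + 2.9041 + 0.0016 = 160.3312
Convert to base 2: log2(53!) = 160.3312 / ln 2 = 160.3312 / 0.69314718 = 231.3090
ceil(231.3090) = 232


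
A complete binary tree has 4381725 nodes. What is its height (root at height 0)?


In a complete binary tree, level k holds nodes 2^k .. 2^(k+1)-1 (1-indexed).
Height = floor(log2(n)) = floor(log2(4381725)) = 22
Check: 2^22 = 4194304 <= 4381725 < 8388608 = 2^23


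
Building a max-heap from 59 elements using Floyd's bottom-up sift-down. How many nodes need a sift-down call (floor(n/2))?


In a heap of 59 elements (0-indexed array):
  Last element index: 58
  Parent of last element: floor((58 - 1) / 2) = 28
  Internal nodes: indices 0 to 28
  Count = floor(59/2) = 29


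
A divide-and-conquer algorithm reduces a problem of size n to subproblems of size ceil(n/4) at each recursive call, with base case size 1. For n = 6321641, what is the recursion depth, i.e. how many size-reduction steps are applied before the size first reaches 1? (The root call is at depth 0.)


Each step divides the size by 4 (rounding up); after k steps the size is ceil(n/4^k), which equals 1 exactly when 4^k >= n.
So the depth is the smallest k with 4^k >= 6321641, i.e. ceil(log_4(6321641)).
4^11 = 4194304 < 6321641 <= 16777216 = 4^12
Recursion depth = 12


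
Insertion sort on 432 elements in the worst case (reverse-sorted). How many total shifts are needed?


In the worst case (reverse-sorted), each element shifts past all previous:
  Element 1: 1 shifts
  Element 2: 2 shifts
  Element 3: 3 shifts
  Element 4: 4 shifts
  Element 5: 5 shifts
  ...
  Element 431: 431 shifts
Total = 1 + 2 + ... + 431
= 432*(432-1)/2 = 93096


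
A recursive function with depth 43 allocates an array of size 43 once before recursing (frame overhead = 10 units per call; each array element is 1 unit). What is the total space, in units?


Array allocation: 43 units (allocated once)
Stack frames: 43 deep * 10 per frame = 430 units
Total = 43 + 430 = 473


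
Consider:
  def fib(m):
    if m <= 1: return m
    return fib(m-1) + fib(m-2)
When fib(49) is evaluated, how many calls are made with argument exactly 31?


Let N(m) = number of times fib(m) is called while evaluating fib(49).
N(49) = 1 (the initial call).
N(48) = 1 (only fib(49) calls it).
For 1 <= m <= 47: fib(m) is called by fib(m+1) and fib(m+2), so
  N(m) = N(m+1) + N(m+2).
fib(0) is called only by fib(2), so N(0) = N(2).
Walk down from m=49:
  N(49)=1, N(48)=1, N(47)=2, N(46)=3, N(45)=5, N(44)=8, N(43)=13, N(42)=21, N(41)=34, N(40)=55, N(39)=89, N(38)=144, N(37)=233, N(36)=377, N(35)=610, N(34)=987, N(33)=1597, N(32)=2584, N(31)=4181
N(31) = 4181


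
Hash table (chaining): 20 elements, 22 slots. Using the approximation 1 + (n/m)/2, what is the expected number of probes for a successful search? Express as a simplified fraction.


Computing expected probes:
alpha = 20/22
= 1 + alpha/2
= 1 + 20/(2*22)
= (2*22 + 20) / (2*22)
= 64/44 = 16/11


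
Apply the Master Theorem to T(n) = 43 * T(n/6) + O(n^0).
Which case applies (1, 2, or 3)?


The Master Theorem: T(n) = a*T(n/b) + O(n^c)
  a = 43, b = 6, c = 0
log_b(a) = log_6(43) ~ 2.099
Compare b^c with a: 6^0 = 1 < 43, so c < log_b(a).
Since c < log_b(a), Case 1 applies.
T(n) = O(n^(log_6 43)) ~ O(n^2.099)
Master Theorem case = 1


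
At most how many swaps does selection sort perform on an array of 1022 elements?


Each of the 1021 passes places one element in its final position.
Pass 1: swap minimum into position 0
Pass 2: swap minimum of remaining into position 1
...
Pass 1021: last two elements, one swap
Maximum swaps = 1022 - 1 = 1021


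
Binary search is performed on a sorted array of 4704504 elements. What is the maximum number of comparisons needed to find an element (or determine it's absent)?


Binary search halves the search space each comparison:
  Step 1: search space = 4704504 -> 2352252
  Step 2: search space = 2352252 -> 1176126
  Step 3: search space = 1176126 -> 588063
  Step 4: search space = 588063 -> 294031
  Step 5: search space = 294031 -> 147015
  Step 6: search space = 147015 -> 73507
  Step 7: search space = 73507 -> 36753
  Step 8: search space = 36753 -> 18376
  Step 9: search space = 18376 -> 9188
  Step 10: search space = 9188 -> 4594
  Step 11: search space = 4594 -> 2297
  Step 12: search space = 2297 -> 1148
  Step 13: search space = 1148 -> 574
  Step 14: search space = 574 -> 287
  Step 15: search space = 287 -> 143
  Step 16: search space = 143 -> 71
  Step 17: search space = 71 -> 35
  Step 18: search space = 35 -> 17
  Step 19: search space = 17 -> 8
  Step 20: search space = 8 -> 4
  Step 21: search space = 4 -> 2
  Step 22: search space = 2 -> 1
  Step 23: search space = 1 (final check)
Maximum comparisons = floor(log2(4704504)) + 1 = 22 + 1 = 23


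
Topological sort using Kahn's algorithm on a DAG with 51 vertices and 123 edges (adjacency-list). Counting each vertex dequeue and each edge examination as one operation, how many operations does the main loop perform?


Kahn's algorithm:
  1. Compute in-degrees: O(V + E)
  2. Process queue: each vertex dequeued once (O(V))
     each edge examined once (O(E))
Total = V + E = 51 + 123 = 174


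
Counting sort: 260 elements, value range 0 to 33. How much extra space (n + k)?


n = 260 (output array)
k = 34 (count array for 34 distinct values)
Extra space = 260 + 34 = 294


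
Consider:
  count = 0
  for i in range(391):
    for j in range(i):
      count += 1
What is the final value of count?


For each i, the inner loop runs i times:
  i=0: inner runs 0 times
  i=1: inner runs 1 time
  i=2: inner runs 2 times
  i=3: inner runs 3 times
  i=4: inner runs 4 times
  i=5: inner runs 5 times
  i=6: inner runs 6 times
  i=7: inner runs 7 times
  ...
Total = 0 + 1 + 2 + ... + 390 = 391*(391-1)/2 = 76245


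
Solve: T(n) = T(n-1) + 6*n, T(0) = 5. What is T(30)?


Expanding the recurrence:
T(30) = T(29) + 6*30
       = T(28) + 6*29 + 6*30
       ...
       = T(0) + 6*(1 + 2 + ... + 30)
       = 5 + 6 * 30*31/2
       = 5 + 6 * 465
       = 5 + 2790 = 2795


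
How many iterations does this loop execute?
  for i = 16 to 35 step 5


The loop variable i takes values starting at 16 and increments by 5 each iteration.
Sequence: i = 16, 21, 26, 31
The upper bound 35 is inclusive, so the count is floor((last - first) / step) + 1:
floor((35 - 16) / 5) + 1 = floor(19/5) + 1 = 3 + 1 = 4


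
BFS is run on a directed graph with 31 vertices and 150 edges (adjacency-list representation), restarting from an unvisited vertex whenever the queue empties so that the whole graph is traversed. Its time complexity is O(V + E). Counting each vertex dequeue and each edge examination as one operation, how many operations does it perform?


A full BFS traversal dequeues each vertex exactly once and examines each directed edge exactly once.
V = 31 (vertex processing cost)
E = 150 (edge examination cost)
Total operations proportional to V + E = 31 + 150 = 181


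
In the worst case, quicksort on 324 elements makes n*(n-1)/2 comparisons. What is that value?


Sum of comparisons per partition:
323 + 322 + ... + 1 + 0
= 324 * (324 - 1) / 2
= 324 * 323 / 2
= 52326


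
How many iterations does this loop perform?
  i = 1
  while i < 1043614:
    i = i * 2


The loop variable doubles each iteration:
i = 1 -> 2 -> 4 -> 8 -> 16 -> 32 -> 64 -> 128 -> 256 -> 512 -> 1024 -> 2048 -> 4096 -> 8192 -> 16384 -> 32768 -> 65536 -> 131072 -> 262144 -> 524288 -> 1048576 (stop, 1048576 >= 1043614)
Number of doublings = ceil(log2(1043614)) = 20


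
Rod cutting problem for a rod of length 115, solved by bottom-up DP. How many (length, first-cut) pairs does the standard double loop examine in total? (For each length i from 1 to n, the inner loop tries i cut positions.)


For each subproblem length i = 1..115, the inner loop considers i possible first cuts.
Total = 1 + 2 + ... + 115
= 115*(115+1)/2
= 115*116/2 = 6670


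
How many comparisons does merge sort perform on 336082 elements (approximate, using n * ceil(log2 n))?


Recursion depth: ceil(log2(336082)) = 19
Each recursion level merges n = 336082 elements
Total = 336082 * 19 = 6385558


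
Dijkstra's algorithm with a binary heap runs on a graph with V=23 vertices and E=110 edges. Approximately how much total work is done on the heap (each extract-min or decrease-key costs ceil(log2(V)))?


Dijkstra with a binary heap: each vertex is extracted once, each edge may relax once.
Each heap operation costs O(log V).
V + E = 23 + 110 = 133
ceil(log2(23)) = 5 (since 2^4 = 16 < 23 <= 32 = 2^5)
Total heap work = (V+E) * ceil(log2(V)) = 133 * 5 = 665


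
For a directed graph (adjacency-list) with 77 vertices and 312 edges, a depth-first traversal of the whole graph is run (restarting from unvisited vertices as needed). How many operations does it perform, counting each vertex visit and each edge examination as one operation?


A full DFS traversal visits each vertex once and examines each edge once.
V = 77
E = 312
Sum = 77 + 312 = 389


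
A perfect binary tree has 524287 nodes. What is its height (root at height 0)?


For a perfect binary tree of height h: n = 2^(h+1) - 1, so h = log2(n+1) - 1.
  n + 1 = 524288 = 2^19
  log2(524288) = 19
  height = 19 - 1 = 18


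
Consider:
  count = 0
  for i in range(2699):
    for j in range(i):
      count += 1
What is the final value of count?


For each i, the inner loop runs i times:
  i=0: inner runs 0 times
  i=1: inner runs 1 time
  i=2: inner runs 2 times
  i=3: inner runs 3 times
  i=4: inner runs 4 times
  i=5: inner runs 5 times
  i=6: inner runs 6 times
  i=7: inner runs 7 times
  ...
Total = 0 + 1 + 2 + ... + 2698 = 2699*(2699-1)/2 = 3640951


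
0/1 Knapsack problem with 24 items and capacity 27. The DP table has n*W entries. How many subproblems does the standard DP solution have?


The DP table is indexed by (item, capacity).
Rows: 24 items
Columns: 27 capacity values (1 to W)
Total subproblems = 24 * 27 = 648


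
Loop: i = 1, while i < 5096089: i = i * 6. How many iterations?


i multiplies by 6 each step:
i = 1 -> 6 -> 36 -> 216 -> 1296 -> 7776 -> 46656 -> 279936 -> 1679616 -> 10077696 (stop)
Iterations = ceil(log_6(5096089)) = 9


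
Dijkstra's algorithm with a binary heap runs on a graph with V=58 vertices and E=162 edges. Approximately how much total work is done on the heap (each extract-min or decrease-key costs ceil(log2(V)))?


Dijkstra with a binary heap: each vertex is extracted once, each edge may relax once.
Each heap operation costs O(log V).
V + E = 58 + 162 = 220
ceil(log2(58)) = 6 (since 2^5 = 32 < 58 <= 64 = 2^6)
Total heap work = (V+E) * ceil(log2(V)) = 220 * 6 = 1320


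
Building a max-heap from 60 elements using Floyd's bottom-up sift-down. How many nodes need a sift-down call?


In a heap of 60 elements (0-indexed array):
  Last element index: 59
  Parent of last element: floor((59 - 1) / 2) = 29
  Internal nodes: indices 0 to 29
  Count = floor(60/2) = 30


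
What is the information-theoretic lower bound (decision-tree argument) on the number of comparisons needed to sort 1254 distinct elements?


A binary decision tree of height h has at most 2^h leaves and needs at least n! of them, so h >= ceil(log2(n!)).
1254! is far too large to multiply out, so use Stirling's series:
  ln(n!) ~ n ln n - n + (1/2) ln(2 pi n) + 1/(12n)  (error below 1/(360 n^3), negligible here)
  ln(1254) = 7.1340937
  n ln n = 1254 * 7.1340937 = 8946.1535
  (1/2) ln(2 pi * 1254) = (1/2) ln(7879.1144) = 4.4860
  1/(12*1254) = 0.0001
  ln(1254!) ~ 8946.1535 - 1254 + 4.4860 + 0.0001 = 7696.6396
Convert to base 2: log2(1254!) = 7696.6396 / ln 2 = 7696.6396 / 0.69314718 = 11103.9038
ceil(11103.9038) = 11104


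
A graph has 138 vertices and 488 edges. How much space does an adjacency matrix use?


Adjacency matrix: V x V grid of entries
Space = V^2 = 138^2 = 138 * 138 = 19044


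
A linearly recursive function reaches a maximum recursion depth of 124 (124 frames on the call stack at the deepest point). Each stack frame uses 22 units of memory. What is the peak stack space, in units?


Maximum recursion depth = 124 frames
Memory per frame = 22 units
Total stack space = depth * frame_size
= 124 * 22 = 2728


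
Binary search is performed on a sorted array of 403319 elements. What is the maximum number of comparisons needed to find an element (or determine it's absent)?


Binary search halves the search space each comparison:
  Step 1: search space = 403319 -> 201659
  Step 2: search space = 201659 -> 100829
  Step 3: search space = 100829 -> 50414
  Step 4: search space = 50414 -> 25207
  Step 5: search space = 25207 -> 12603
  Step 6: search space = 12603 -> 6301
  Step 7: search space = 6301 -> 3150
  Step 8: search space = 3150 -> 1575
  Step 9: search space = 1575 -> 787
  Step 10: search space = 787 -> 393
  Step 11: search space = 393 -> 196
  Step 12: search space = 196 -> 98
  Step 13: search space = 98 -> 49
  Step 14: search space = 49 -> 24
  Step 15: search space = 24 -> 12
  Step 16: search space = 12 -> 6
  Step 17: search space = 6 -> 3
  Step 18: search space = 3 -> 1
  Step 19: search space = 1 (final check)
Maximum comparisons = floor(log2(403319)) + 1 = 18 + 1 = 19


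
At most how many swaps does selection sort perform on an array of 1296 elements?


Each of the 1295 passes places one element in its final position.
Pass 1: swap minimum into position 0
Pass 2: swap minimum of remaining into position 1
...
Pass 1295: last two elements, one swap
Maximum swaps = 1296 - 1 = 1295


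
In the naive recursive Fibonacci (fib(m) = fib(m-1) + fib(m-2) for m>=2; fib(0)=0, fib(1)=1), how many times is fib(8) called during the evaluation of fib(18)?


Let N(m) = number of times fib(m) is called while evaluating fib(18).
N(18) = 1 (the initial call).
N(17) = 1 (only fib(18) calls it).
For 1 <= m <= 16: fib(m) is called by fib(m+1) and fib(m+2), so
  N(m) = N(m+1) + N(m+2).
fib(0) is called only by fib(2), so N(0) = N(2).
Walk down from m=18:
  N(18)=1, N(17)=1, N(16)=2, N(15)=3, N(14)=5, N(13)=8, N(12)=13, N(11)=21, N(10)=34, N(9)=55, N(8)=89
N(8) = 89


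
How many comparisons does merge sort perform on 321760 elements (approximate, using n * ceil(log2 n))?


Recursion depth: ceil(log2(321760)) = 19
Each recursion level merges n = 321760 elements
Total = 321760 * 19 = 6113440


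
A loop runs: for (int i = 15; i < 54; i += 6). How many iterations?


Loop starts at i = 15, increments by 6, stops when i >= 54.
Number of iterations = ceil((54 - 15) / 6)
= ceil(39 / 6)
= 7


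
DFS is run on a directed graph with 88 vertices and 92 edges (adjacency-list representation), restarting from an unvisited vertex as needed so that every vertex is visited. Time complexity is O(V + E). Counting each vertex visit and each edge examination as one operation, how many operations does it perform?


A full DFS traversal processes each vertex exactly once (push/pop on stack).
Each directed edge is examined once.
V = 88, E = 92
V + E = 180


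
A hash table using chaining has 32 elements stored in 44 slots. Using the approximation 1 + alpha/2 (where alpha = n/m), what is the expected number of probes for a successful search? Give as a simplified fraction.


Load factor alpha = n/m = 32/44
Expected probes = 1 + alpha/2 = 1 + 32/(2*44)
= 1 + 32/88
= 88/88 + 32/88
= 120/88
Simplify: 15/11


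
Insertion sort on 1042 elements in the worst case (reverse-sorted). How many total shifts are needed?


In the worst case (reverse-sorted), each element shifts past all previous:
  Element 1: 1 shifts
  Element 2: 2 shifts
  Element 3: 3 shifts
  Element 4: 4 shifts
  Element 5: 5 shifts
  ...
  Element 1041: 1041 shifts
Total = 1 + 2 + ... + 1041
= 1042*(1042-1)/2 = 542361


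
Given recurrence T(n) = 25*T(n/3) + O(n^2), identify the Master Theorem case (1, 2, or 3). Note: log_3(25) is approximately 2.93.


Master Theorem parameters: a=25, b=3, c=2
log_b(a) = 2.93
Compare b^c with a: 3^2 = 9 < 25, so c < log_b(a).
Comparing c=2 vs log_b(a)=2.93:
2 < 2.93 => Case 1
Result: T(n) = O(n^(log_3 25)) ~ O(n^2.93)
Master Theorem case = 1


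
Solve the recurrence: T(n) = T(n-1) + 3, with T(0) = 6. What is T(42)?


Unrolling the recurrence:
T(42) = T(41) + 3
       = T(40) + 3 + 3
       = T(39) + 3*3
       ...
       = T(0) + 3*42
       = 6 + 126 = 132


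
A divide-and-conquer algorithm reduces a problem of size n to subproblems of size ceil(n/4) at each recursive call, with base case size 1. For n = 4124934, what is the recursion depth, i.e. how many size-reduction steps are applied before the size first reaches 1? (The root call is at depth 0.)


Each step divides the size by 4 (rounding up); after k steps the size is ceil(n/4^k), which equals 1 exactly when 4^k >= n.
So the depth is the smallest k with 4^k >= 4124934, i.e. ceil(log_4(4124934)).
4^10 = 1048576 < 4124934 <= 4194304 = 4^11
Recursion depth = 11


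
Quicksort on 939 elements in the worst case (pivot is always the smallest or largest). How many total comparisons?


In the worst case, each partition step picks the worst pivot:
  Partition 1: 938 comparisons (n-1 elements to compare)
  Partition 2: 937 comparisons
  Partition 3: 936 comparisons
  Partition 4: 935 comparisons
  Partition 5: 934 comparisons
  ...
  Last partition: 0 comparisons
Total = (n-1) + (n-2) + ... + 1 + 0 = n*(n-1)/2
= 939*938/2 = 440391


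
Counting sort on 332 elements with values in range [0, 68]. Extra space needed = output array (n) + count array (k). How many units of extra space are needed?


Output array size: 332 (to store sorted result)
Count array size: 69 (one slot per possible value, range 0 to 68)
Total extra space = 332 + 69 = 401


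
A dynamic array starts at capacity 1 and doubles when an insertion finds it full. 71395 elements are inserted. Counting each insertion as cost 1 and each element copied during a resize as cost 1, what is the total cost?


n = 71395
Insertion costs: 71395
Resizes copy 1, 2, 4, ... up to the largest power of 2 that is <= n-1 = 71394, i.e. 65536.
Copy costs = 1 + 2 + 4 + 8 + 16 + 32 + 64 + 128 + 256 + 512 + 1024 + 2048 + 4096 + 8192 + 16384 + 32768 + 65536 = 131071
Total = 71395 + 131071 = 202466


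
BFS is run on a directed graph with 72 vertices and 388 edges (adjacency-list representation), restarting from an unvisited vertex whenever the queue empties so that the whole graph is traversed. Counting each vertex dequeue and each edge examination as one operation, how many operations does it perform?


A full BFS traversal dequeues each vertex exactly once and examines each directed edge exactly once.
V = 72 (vertex processing cost)
E = 388 (edge examination cost)
Total operations proportional to V + E = 72 + 388 = 460


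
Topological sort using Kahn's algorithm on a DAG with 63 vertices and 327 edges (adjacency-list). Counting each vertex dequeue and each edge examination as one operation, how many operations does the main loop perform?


Kahn's algorithm:
  1. Compute in-degrees: O(V + E)
  2. Process queue: each vertex dequeued once (O(V))
     each edge examined once (O(E))
Total = V + E = 63 + 327 = 390


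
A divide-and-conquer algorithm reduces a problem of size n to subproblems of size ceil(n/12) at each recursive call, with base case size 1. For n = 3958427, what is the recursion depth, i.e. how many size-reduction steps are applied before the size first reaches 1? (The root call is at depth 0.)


Each step divides the size by 12 (rounding up); after k steps the size is ceil(n/12^k), which equals 1 exactly when 12^k >= n.
So the depth is the smallest k with 12^k >= 3958427, i.e. ceil(log_12(3958427)).
12^6 = 2985984 < 3958427 <= 35831808 = 12^7
Recursion depth = 7


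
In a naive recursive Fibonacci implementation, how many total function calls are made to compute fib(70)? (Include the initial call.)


Let C(m) = total calls to evaluate fib(m). Then C(0)=C(1)=1, and
C(m) = 1 + C(m-1) + C(m-2) for m >= 2.
Build the table (each entry = 1 + previous two):
  C(0) = 1
  C(1) = 1
  C(2) = 1 + 1 + 1 = 3
  C(3) = 1 + 3 + 1 = 5
  C(4) = 1 + 5 + 3 = 9
  C(5) = 1 + 9 + 5 = 15
  C(6) = 1 + 15 + 9 = 25
  C(7) = 1 + 25 + 15 = 41
  C(8) = 1 + 41 + 25 = 67
  C(9) = 1 + 67 + 41 = 109
  C(10) = 1 + 109 + 67 = 177
  C(11) = 1 + 177 + 109 = 287
  C(12) = 1 + 287 + 177 = 465
  C(13) = 1 + 465 + 287 = 753
  C(14) = 1 + 753 + 465 = 1219
  C(15) = 1 + 1219 + 753 = 1973
  C(16) = 1 + 1973 + 1219 = 3193
  C(17) = 1 + 3193 + 1973 = 5167
  C(18) = 1 + 5167 + 3193 = 8361
  C(19) = 1 + 8361 + 5167 = 13529
  C(20) = 1 + 13529 + 8361 = 21891
  C(21) = 1 + 21891 + 13529 = 35421
  C(22) = 1 + 35421 + 21891 = 57313
  C(23) = 1 + 57313 + 35421 = 92735
  C(24) = 1 + 92735 + 57313 = 150049
  C(25) = 1 + 150049 + 92735 = 242785
  C(26) = 1 + 242785 + 150049 = 392835
  C(27) = 1 + 392835 + 242785 = 635621
  C(28) = 1 + 635621 + 392835 = 1028457
  C(29) = 1 + 1028457 + 635621 = 1664079
  C(30) = 1 + 1664079 + 1028457 = 2692537
  C(31) = 1 + 2692537 + 1664079 = 4356617
  C(32) = 1 + 4356617 + 2692537 = 7049155
  C(33) = 1 + 7049155 + 4356617 = 11405773
  C(34) = 1 + 11405773 + 7049155 = 18454929
  C(35) = 1 + 18454929 + 11405773 = 29860703
  C(36) = 1 + 29860703 + 18454929 = 48315633
  C(37) = 1 + 48315633 + 29860703 = 78176337
  C(38) = 1 + 78176337 + 48315633 = 126491971
  C(39) = 1 + 126491971 + 78176337 = 204668309
  C(40) = 1 + 204668309 + 126491971 = 331160281
  C(41) = 1 + 331160281 + 204668309 = 535828591
  C(42) = 1 + 535828591 + 331160281 = 866988873
  C(43) = 1 + 866988873 + 535828591 = 1402817465
  C(44) = 1 + 1402817465 + 866988873 = 2269806339
  C(45) = 1 + 2269806339 + 1402817465 = 3672623805
  C(46) = 1 + 3672623805 + 2269806339 = 5942430145
  C(47) = 1 + 5942430145 + 3672623805 = 9615053951
  C(48) = 1 + 9615053951 + 5942430145 = 15557484097
  C(49) = 1 + 15557484097 + 9615053951 = 25172538049
  C(50) = 1 + 25172538049 + 15557484097 = 40730022147
  C(51) = 1 + 40730022147 + 25172538049 = 65902560197
  C(52) = 1 + 65902560197 + 40730022147 = 106632582345
  C(53) = 1 + 106632582345 + 65902560197 = 172535142543
  C(54) = 1 + 172535142543 + 106632582345 = 279167724889
  C(55) = 1 + 279167724889 + 172535142543 = 451702867433
  C(56) = 1 + 451702867433 + 279167724889 = 730870592323
  C(57) = 1 + 730870592323 + 451702867433 = 1182573459757
  C(58) = 1 + 1182573459757 + 730870592323 = 1913444052081
  C(59) = 1 + 1913444052081 + 1182573459757 = 3096017511839
  C(60) = 1 + 3096017511839 + 1913444052081 = 5009461563921
  C(61) = 1 + 5009461563921 + 3096017511839 = 8105479075761
  C(62) = 1 + 8105479075761 + 5009461563921 = 13114940639683
  C(63) = 1 + 13114940639683 + 8105479075761 = 21220419715445
  C(64) = 1 + 21220419715445 + 13114940639683 = 34335360355129
  C(65) = 1 + 34335360355129 + 21220419715445 = 55555780070575
  C(66) = 1 + 55555780070575 + 34335360355129 = 89891140425705
  C(67) = 1 + 89891140425705 + 55555780070575 = 145446920496281
  C(68) = 1 + 145446920496281 + 89891140425705 = 235338060921987
  C(69) = 1 + 235338060921987 + 145446920496281 = 380784981418269
  C(70) = 1 + 380784981418269 + 235338060921987 = 616123042340257
Total calls for fib(70) = 616123042340257


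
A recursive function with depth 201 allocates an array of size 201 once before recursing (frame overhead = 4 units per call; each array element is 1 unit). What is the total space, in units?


Array allocation: 201 units (allocated once)
Stack frames: 201 deep * 4 per frame = 804 units
Total = 201 + 804 = 1005


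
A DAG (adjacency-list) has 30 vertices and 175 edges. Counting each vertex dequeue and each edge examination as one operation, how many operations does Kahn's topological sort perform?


V = 30 (vertex processing)
E = 175 (edge processing)
V + E = 30 + 175 = 205


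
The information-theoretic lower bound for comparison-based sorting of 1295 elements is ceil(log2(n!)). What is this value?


A binary decision tree of height h has at most 2^h leaves and needs at least n! of them, so h >= ceil(log2(n!)).
1295! is far too large to multiply out, so use Stirling's series:
  ln(n!) ~ n ln n - n + (1/2) ln(2 pi n) + 1/(12n)  (error below 1/(360 n^3), negligible here)
  ln(1295) = 7.1662660
  n ln n = 1295 * 7.1662660 = 9280.3145
  (1/2) ln(2 pi * 1295) = (1/2) ln(8136.7250) = 4.5021
  1/(12*1295) = 0.0001
  ln(1295!) ~ 9280.3145 - 1295 + 4.5021 + 0.0001 = 7989.8167
Convert to base 2: log2(1295!) = 7989.8167 / ln 2 = 7989.8167 / 0.69314718 = 11526.8689
ceil(11526.8689) = 11527


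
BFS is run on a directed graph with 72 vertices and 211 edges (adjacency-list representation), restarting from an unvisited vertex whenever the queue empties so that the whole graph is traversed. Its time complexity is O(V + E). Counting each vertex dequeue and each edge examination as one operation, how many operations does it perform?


A full BFS traversal dequeues each vertex exactly once and examines each directed edge exactly once.
V = 72 (vertex processing cost)
E = 211 (edge examination cost)
Total operations proportional to V + E = 72 + 211 = 283
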